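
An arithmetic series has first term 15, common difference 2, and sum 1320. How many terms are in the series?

Using S = n/2 × [2a + (n-1)d]
1320 = n/2 × [2(15) + (n-1)(2)]
1320 = n/2 × [30 + 2n - 2]
2640 = n × [28 + 2n]
2n² + (28)n - 2640 = 0
Discriminant: Δ = (28)² - 4(2)(-2640) = 784 + 21120 = 21904
√Δ = 148
n = [-(28) + √Δ] / (2·2) = (-28 + 148) / 4 = 120 / 4 = 30
(The negative root is discarded since n must be a positive integer.)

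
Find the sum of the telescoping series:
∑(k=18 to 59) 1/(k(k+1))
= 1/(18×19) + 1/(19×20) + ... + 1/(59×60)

Partial fractions: 1/(k(k+1)) = 1/k - 1/(k+1)
The series telescopes:
= (1/18 - 1/19) + (1/19 - 1/20) + ... + (1/59 - 1/60)
= 1/18 - 1/60
= 7/180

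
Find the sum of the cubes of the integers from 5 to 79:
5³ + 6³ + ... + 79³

Use ∑_{k=1}^{n} k³ = [n(n+1)/2]², then subtract the first 4 terms.
∑_{k=1}^{79} k³ = [79×80/2]² = 3160² = 9985600
∑_{k=1}^{4} k³ = [4×5/2]² = 10² = 100
∑_{k=5}^{79} k³ = 9985600 - 100 = 9985500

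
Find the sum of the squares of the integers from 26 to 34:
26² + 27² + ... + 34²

Use ∑_{k=1}^{n} k² = n(n+1)(2n+1)/6, then subtract the first 25 terms.
∑_{k=1}^{34} k² = 34×35×69/6 = 13685
∑_{k=1}^{25} k² = 25×26×51/6 = 5525
∑_{k=26}^{34} k² = 13685 - 5525 = 8160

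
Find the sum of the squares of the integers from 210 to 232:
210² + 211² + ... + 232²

Use ∑_{k=1}^{n} k² = n(n+1)(2n+1)/6, then subtract the first 209 terms.
∑_{k=1}^{232} k² = 232×233×465/6 = 4189340
∑_{k=1}^{209} k² = 209×210×419/6 = 3064985
∑_{k=210}^{232} k² = 4189340 - 3064985 = 1124355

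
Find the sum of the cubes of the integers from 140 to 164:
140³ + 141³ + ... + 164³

Use ∑_{k=1}^{n} k³ = [n(n+1)/2]², then subtract the first 139 terms.
∑_{k=1}^{164} k³ = [164×165/2]² = 13530² = 183060900
∑_{k=1}^{139} k³ = [139×140/2]² = 9730² = 94672900
∑_{k=140}^{164} k³ = 183060900 - 94672900 = 88388000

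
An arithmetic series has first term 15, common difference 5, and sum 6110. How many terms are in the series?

Using S = n/2 × [2a + (n-1)d]
6110 = n/2 × [2(15) + (n-1)(5)]
6110 = n/2 × [30 + 5n - 5]
12220 = n × [25 + 5n]
5n² + (25)n - 12220 = 0
Discriminant: Δ = (25)² - 4(5)(-12220) = 625 + 244400 = 245025
√Δ = 495
n = [-(25) + √Δ] / (2·5) = (-25 + 495) / 10 = 470 / 10 = 47
(The negative root is discarded since n must be a positive integer.)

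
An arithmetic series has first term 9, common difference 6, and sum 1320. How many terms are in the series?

Using S = n/2 × [2a + (n-1)d]
1320 = n/2 × [2(9) + (n-1)(6)]
1320 = n/2 × [18 + 6n - 6]
2640 = n × [12 + 6n]
6n² + (12)n - 2640 = 0
Discriminant: Δ = (12)² - 4(6)(-2640) = 144 + 63360 = 63504
√Δ = 252
n = [-(12) + √Δ] / (2·6) = (-12 + 252) / 12 = 240 / 12 = 20
(The negative root is discarded since n must be a positive integer.)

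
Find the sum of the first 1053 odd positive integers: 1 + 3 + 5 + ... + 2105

Sum of first n odd numbers = n²
= 1053²
= 1108809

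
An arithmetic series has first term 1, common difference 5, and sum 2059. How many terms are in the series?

Using S = n/2 × [2a + (n-1)d]
2059 = n/2 × [2(1) + (n-1)(5)]
2059 = n/2 × [2 + 5n - 5]
4118 = n × [-3 + 5n]
5n² + (-3)n - 4118 = 0
Discriminant: Δ = (-3)² - 4(5)(-4118) = 9 + 82360 = 82369
√Δ = 287
n = [-(-3) + √Δ] / (2·5) = (3 + 287) / 10 = 290 / 10 = 29
(The negative root is discarded since n must be a positive integer.)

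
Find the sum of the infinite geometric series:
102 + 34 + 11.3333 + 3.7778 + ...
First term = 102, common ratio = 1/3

For |r| < 1, S = a / (1 - r)
S = 102 / (1 - (1/3))
S = 102 / (2/3)
S = 153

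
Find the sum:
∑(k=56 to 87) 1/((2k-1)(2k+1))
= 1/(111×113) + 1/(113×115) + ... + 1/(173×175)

Partial fractions: 1/((2k-1)(2k+1)) = (1/2)[1/(2k-1) - 1/(2k+1)]
The series telescopes:
= (1/2)[1/111 - 1/175]
= 32/19425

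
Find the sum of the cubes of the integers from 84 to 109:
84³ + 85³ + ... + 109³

Use ∑_{k=1}^{n} k³ = [n(n+1)/2]², then subtract the first 83 terms.
∑_{k=1}^{109} k³ = [109×110/2]² = 5995² = 35940025
∑_{k=1}^{83} k³ = [83×84/2]² = 3486² = 12152196
∑_{k=84}^{109} k³ = 35940025 - 12152196 = 23787829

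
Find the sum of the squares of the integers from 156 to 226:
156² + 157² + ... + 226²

Use ∑_{k=1}^{n} k² = n(n+1)(2n+1)/6, then subtract the first 155 terms.
∑_{k=1}^{226} k² = 226×227×453/6 = 3873301
∑_{k=1}^{155} k² = 155×156×311/6 = 1253330
∑_{k=156}^{226} k² = 3873301 - 1253330 = 2619971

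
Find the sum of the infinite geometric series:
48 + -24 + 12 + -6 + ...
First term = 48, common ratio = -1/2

For |r| < 1, S = a / (1 - r)
S = 48 / (1 - (-1/2))
S = 48 / (3/2)
S = 32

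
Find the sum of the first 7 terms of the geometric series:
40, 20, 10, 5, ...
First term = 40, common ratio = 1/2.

Sₙ = a(1 - rⁿ) / (1 - r)
S_7 = 40(1 - (1/2)^7) / (1 - (1/2))
S_7 = 40(1 - (1/128)) / (1/2)
S_7 = 635/8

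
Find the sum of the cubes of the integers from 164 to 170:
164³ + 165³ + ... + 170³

Use ∑_{k=1}^{n} k³ = [n(n+1)/2]², then subtract the first 163 terms.
∑_{k=1}^{170} k³ = [170×171/2]² = 14535² = 211266225
∑_{k=1}^{163} k³ = [163×164/2]² = 13366² = 178649956
∑_{k=164}^{170} k³ = 211266225 - 178649956 = 32616269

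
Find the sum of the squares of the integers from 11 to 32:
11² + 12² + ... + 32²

Use ∑_{k=1}^{n} k² = n(n+1)(2n+1)/6, then subtract the first 10 terms.
∑_{k=1}^{32} k² = 32×33×65/6 = 11440
∑_{k=1}^{10} k² = 10×11×21/6 = 385
∑_{k=11}^{32} k² = 11440 - 385 = 11055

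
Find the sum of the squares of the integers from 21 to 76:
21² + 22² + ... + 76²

Use ∑_{k=1}^{n} k² = n(n+1)(2n+1)/6, then subtract the first 20 terms.
∑_{k=1}^{76} k² = 76×77×153/6 = 149226
∑_{k=1}^{20} k² = 20×21×41/6 = 2870
∑_{k=21}^{76} k² = 149226 - 2870 = 146356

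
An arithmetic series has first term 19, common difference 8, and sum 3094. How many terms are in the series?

Using S = n/2 × [2a + (n-1)d]
3094 = n/2 × [2(19) + (n-1)(8)]
3094 = n/2 × [38 + 8n - 8]
6188 = n × [30 + 8n]
8n² + (30)n - 6188 = 0
Discriminant: Δ = (30)² - 4(8)(-6188) = 900 + 198016 = 198916
√Δ = 446
n = [-(30) + √Δ] / (2·8) = (-30 + 446) / 16 = 416 / 16 = 26
(The negative root is discarded since n must be a positive integer.)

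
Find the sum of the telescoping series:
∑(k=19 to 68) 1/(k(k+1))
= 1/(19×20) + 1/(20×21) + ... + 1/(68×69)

Partial fractions: 1/(k(k+1)) = 1/k - 1/(k+1)
The series telescopes:
= (1/19 - 1/20) + (1/20 - 1/21) + ... + (1/68 - 1/69)
= 1/19 - 1/69
= 50/1311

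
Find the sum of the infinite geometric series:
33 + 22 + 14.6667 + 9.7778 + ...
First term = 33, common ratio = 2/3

For |r| < 1, S = a / (1 - r)
S = 33 / (1 - (2/3))
S = 33 / (1/3)
S = 99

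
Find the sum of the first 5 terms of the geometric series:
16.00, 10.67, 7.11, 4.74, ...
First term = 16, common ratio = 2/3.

Sₙ = a(1 - rⁿ) / (1 - r)
S_5 = 16(1 - (2/3)^5) / (1 - (2/3))
S_5 = 16(1 - (32/243)) / (1/3)
S_5 = 3376/81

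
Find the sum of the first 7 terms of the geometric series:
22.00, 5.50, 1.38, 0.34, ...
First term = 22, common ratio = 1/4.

Sₙ = a(1 - rⁿ) / (1 - r)
S_7 = 22(1 - (1/4)^7) / (1 - (1/4))
S_7 = 22(1 - (1/16384)) / (3/4)
S_7 = 60071/2048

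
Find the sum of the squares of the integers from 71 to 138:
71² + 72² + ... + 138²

Use ∑_{k=1}^{n} k² = n(n+1)(2n+1)/6, then subtract the first 70 terms.
∑_{k=1}^{138} k² = 138×139×277/6 = 885569
∑_{k=1}^{70} k² = 70×71×141/6 = 116795
∑_{k=71}^{138} k² = 885569 - 116795 = 768774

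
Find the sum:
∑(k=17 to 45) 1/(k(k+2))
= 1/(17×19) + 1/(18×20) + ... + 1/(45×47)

Partial fractions: 1/(k(k+2)) = (1/2)[1/k - 1/(k+2)]
Telescoping leaves the first two and last two terms:
= (1/2)[1/17 + 1/18 - 1/46 - 1/47]
= 11803/330786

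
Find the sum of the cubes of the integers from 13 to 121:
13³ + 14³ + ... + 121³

Use ∑_{k=1}^{n} k³ = [n(n+1)/2]², then subtract the first 12 terms.
∑_{k=1}^{121} k³ = [121×122/2]² = 7381² = 54479161
∑_{k=1}^{12} k³ = [12×13/2]² = 78² = 6084
∑_{k=13}^{121} k³ = 54479161 - 6084 = 54473077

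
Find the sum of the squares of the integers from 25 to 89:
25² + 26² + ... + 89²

Use ∑_{k=1}^{n} k² = n(n+1)(2n+1)/6, then subtract the first 24 terms.
∑_{k=1}^{89} k² = 89×90×179/6 = 238965
∑_{k=1}^{24} k² = 24×25×49/6 = 4900
∑_{k=25}^{89} k² = 238965 - 4900 = 234065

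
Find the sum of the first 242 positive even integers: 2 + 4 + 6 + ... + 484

Sum of first n even numbers = n(n+1)
= 242×243
= 58806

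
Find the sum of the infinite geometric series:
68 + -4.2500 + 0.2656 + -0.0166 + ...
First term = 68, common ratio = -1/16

For |r| < 1, S = a / (1 - r)
S = 68 / (1 - (-1/16))
S = 68 / (17/16)
S = 64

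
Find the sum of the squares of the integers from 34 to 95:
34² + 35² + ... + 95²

Use ∑_{k=1}^{n} k² = n(n+1)(2n+1)/6, then subtract the first 33 terms.
∑_{k=1}^{95} k² = 95×96×191/6 = 290320
∑_{k=1}^{33} k² = 33×34×67/6 = 12529
∑_{k=34}^{95} k² = 290320 - 12529 = 277791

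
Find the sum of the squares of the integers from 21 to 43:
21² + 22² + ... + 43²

Use ∑_{k=1}^{n} k² = n(n+1)(2n+1)/6, then subtract the first 20 terms.
∑_{k=1}^{43} k² = 43×44×87/6 = 27434
∑_{k=1}^{20} k² = 20×21×41/6 = 2870
∑_{k=21}^{43} k² = 27434 - 2870 = 24564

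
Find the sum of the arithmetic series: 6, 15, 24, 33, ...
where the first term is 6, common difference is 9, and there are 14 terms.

Sₙ = n/2 × (first + last)
Last term = a + (n-1)d = 6 + (14-1)×9 = 123
S_14 = 14/2 × (6 + 123)
S_14 = 14/2 × 129 = 903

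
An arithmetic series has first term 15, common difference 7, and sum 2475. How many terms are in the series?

Using S = n/2 × [2a + (n-1)d]
2475 = n/2 × [2(15) + (n-1)(7)]
2475 = n/2 × [30 + 7n - 7]
4950 = n × [23 + 7n]
7n² + (23)n - 4950 = 0
Discriminant: Δ = (23)² - 4(7)(-4950) = 529 + 138600 = 139129
√Δ = 373
n = [-(23) + √Δ] / (2·7) = (-23 + 373) / 14 = 350 / 14 = 25
(The negative root is discarded since n must be a positive integer.)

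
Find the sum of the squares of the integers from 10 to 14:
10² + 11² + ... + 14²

Use ∑_{k=1}^{n} k² = n(n+1)(2n+1)/6, then subtract the first 9 terms.
∑_{k=1}^{14} k² = 14×15×29/6 = 1015
∑_{k=1}^{9} k² = 9×10×19/6 = 285
∑_{k=10}^{14} k² = 1015 - 285 = 730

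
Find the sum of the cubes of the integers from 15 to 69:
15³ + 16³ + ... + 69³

Use ∑_{k=1}^{n} k³ = [n(n+1)/2]², then subtract the first 14 terms.
∑_{k=1}^{69} k³ = [69×70/2]² = 2415² = 5832225
∑_{k=1}^{14} k³ = [14×15/2]² = 105² = 11025
∑_{k=15}^{69} k³ = 5832225 - 11025 = 5821200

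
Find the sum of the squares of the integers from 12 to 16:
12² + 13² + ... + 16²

Use ∑_{k=1}^{n} k² = n(n+1)(2n+1)/6, then subtract the first 11 terms.
∑_{k=1}^{16} k² = 16×17×33/6 = 1496
∑_{k=1}^{11} k² = 11×12×23/6 = 506
∑_{k=12}^{16} k² = 1496 - 506 = 990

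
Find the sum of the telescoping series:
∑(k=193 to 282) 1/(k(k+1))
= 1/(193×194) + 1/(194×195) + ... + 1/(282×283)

Partial fractions: 1/(k(k+1)) = 1/k - 1/(k+1)
The series telescopes:
= (1/193 - 1/194) + (1/194 - 1/195) + ... + (1/282 - 1/283)
= 1/193 - 1/283
= 90/54619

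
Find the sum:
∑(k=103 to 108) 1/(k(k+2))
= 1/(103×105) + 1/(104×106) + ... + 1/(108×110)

Partial fractions: 1/(k(k+2)) = (1/2)[1/k - 1/(k+2)]
Telescoping leaves the first two and last two terms:
= (1/2)[1/103 + 1/104 - 1/109 - 1/110]
= 68001/128436880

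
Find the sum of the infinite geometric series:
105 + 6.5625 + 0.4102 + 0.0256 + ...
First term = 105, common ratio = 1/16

For |r| < 1, S = a / (1 - r)
S = 105 / (1 - (1/16))
S = 105 / (15/16)
S = 112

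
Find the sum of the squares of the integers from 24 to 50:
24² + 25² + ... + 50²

Use ∑_{k=1}^{n} k² = n(n+1)(2n+1)/6, then subtract the first 23 terms.
∑_{k=1}^{50} k² = 50×51×101/6 = 42925
∑_{k=1}^{23} k² = 23×24×47/6 = 4324
∑_{k=24}^{50} k² = 42925 - 4324 = 38601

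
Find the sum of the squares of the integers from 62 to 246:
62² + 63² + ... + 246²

Use ∑_{k=1}^{n} k² = n(n+1)(2n+1)/6, then subtract the first 61 terms.
∑_{k=1}^{246} k² = 246×247×493/6 = 4992611
∑_{k=1}^{61} k² = 61×62×123/6 = 77531
∑_{k=62}^{246} k² = 4992611 - 77531 = 4915080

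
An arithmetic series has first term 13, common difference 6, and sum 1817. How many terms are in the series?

Using S = n/2 × [2a + (n-1)d]
1817 = n/2 × [2(13) + (n-1)(6)]
1817 = n/2 × [26 + 6n - 6]
3634 = n × [20 + 6n]
6n² + (20)n - 3634 = 0
Discriminant: Δ = (20)² - 4(6)(-3634) = 400 + 87216 = 87616
√Δ = 296
n = [-(20) + √Δ] / (2·6) = (-20 + 296) / 12 = 276 / 12 = 23
(The negative root is discarded since n must be a positive integer.)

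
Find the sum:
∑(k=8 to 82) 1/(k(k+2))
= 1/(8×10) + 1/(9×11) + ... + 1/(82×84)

Partial fractions: 1/(k(k+2)) = (1/2)[1/k - 1/(k+2)]
Telescoping leaves the first two and last two terms:
= (1/2)[1/8 + 1/9 - 1/83 - 1/84]
= 8875/83664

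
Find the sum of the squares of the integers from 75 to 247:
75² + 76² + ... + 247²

Use ∑_{k=1}^{n} k² = n(n+1)(2n+1)/6, then subtract the first 74 terms.
∑_{k=1}^{247} k² = 247×248×495/6 = 5053620
∑_{k=1}^{74} k² = 74×75×149/6 = 137825
∑_{k=75}^{247} k² = 5053620 - 137825 = 4915795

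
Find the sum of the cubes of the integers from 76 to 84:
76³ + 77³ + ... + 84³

Use ∑_{k=1}^{n} k³ = [n(n+1)/2]², then subtract the first 75 terms.
∑_{k=1}^{84} k³ = [84×85/2]² = 3570² = 12744900
∑_{k=1}^{75} k³ = [75×76/2]² = 2850² = 8122500
∑_{k=76}^{84} k³ = 12744900 - 8122500 = 4622400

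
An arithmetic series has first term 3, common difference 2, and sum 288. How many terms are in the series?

Using S = n/2 × [2a + (n-1)d]
288 = n/2 × [2(3) + (n-1)(2)]
288 = n/2 × [6 + 2n - 2]
576 = n × [4 + 2n]
2n² + (4)n - 576 = 0
Discriminant: Δ = (4)² - 4(2)(-576) = 16 + 4608 = 4624
√Δ = 68
n = [-(4) + √Δ] / (2·2) = (-4 + 68) / 4 = 64 / 4 = 16
(The negative root is discarded since n must be a positive integer.)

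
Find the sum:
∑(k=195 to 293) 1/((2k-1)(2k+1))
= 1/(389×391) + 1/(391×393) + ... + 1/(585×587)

Partial fractions: 1/((2k-1)(2k+1)) = (1/2)[1/(2k-1) - 1/(2k+1)]
The series telescopes:
= (1/2)[1/389 - 1/587]
= 99/228343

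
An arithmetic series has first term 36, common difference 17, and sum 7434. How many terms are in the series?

Using S = n/2 × [2a + (n-1)d]
7434 = n/2 × [2(36) + (n-1)(17)]
7434 = n/2 × [72 + 17n - 17]
14868 = n × [55 + 17n]
17n² + (55)n - 14868 = 0
Discriminant: Δ = (55)² - 4(17)(-14868) = 3025 + 1011024 = 1014049
√Δ = 1007
n = [-(55) + √Δ] / (2·17) = (-55 + 1007) / 34 = 952 / 34 = 28
(The negative root is discarded since n must be a positive integer.)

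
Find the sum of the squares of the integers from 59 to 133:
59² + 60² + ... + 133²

Use ∑_{k=1}^{n} k² = n(n+1)(2n+1)/6, then subtract the first 58 terms.
∑_{k=1}^{133} k² = 133×134×267/6 = 793079
∑_{k=1}^{58} k² = 58×59×117/6 = 66729
∑_{k=59}^{133} k² = 793079 - 66729 = 726350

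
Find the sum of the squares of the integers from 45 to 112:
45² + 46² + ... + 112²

Use ∑_{k=1}^{n} k² = n(n+1)(2n+1)/6, then subtract the first 44 terms.
∑_{k=1}^{112} k² = 112×113×225/6 = 474600
∑_{k=1}^{44} k² = 44×45×89/6 = 29370
∑_{k=45}^{112} k² = 474600 - 29370 = 445230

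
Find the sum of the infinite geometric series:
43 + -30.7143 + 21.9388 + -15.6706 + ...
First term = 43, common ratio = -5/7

For |r| < 1, S = a / (1 - r)
S = 43 / (1 - (-5/7))
S = 43 / (12/7)
S = 301/12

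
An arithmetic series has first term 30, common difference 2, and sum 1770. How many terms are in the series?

Using S = n/2 × [2a + (n-1)d]
1770 = n/2 × [2(30) + (n-1)(2)]
1770 = n/2 × [60 + 2n - 2]
3540 = n × [58 + 2n]
2n² + (58)n - 3540 = 0
Discriminant: Δ = (58)² - 4(2)(-3540) = 3364 + 28320 = 31684
√Δ = 178
n = [-(58) + √Δ] / (2·2) = (-58 + 178) / 4 = 120 / 4 = 30
(The negative root is discarded since n must be a positive integer.)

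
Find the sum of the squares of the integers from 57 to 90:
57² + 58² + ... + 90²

Use ∑_{k=1}^{n} k² = n(n+1)(2n+1)/6, then subtract the first 56 terms.
∑_{k=1}^{90} k² = 90×91×181/6 = 247065
∑_{k=1}^{56} k² = 56×57×113/6 = 60116
∑_{k=57}^{90} k² = 247065 - 60116 = 186949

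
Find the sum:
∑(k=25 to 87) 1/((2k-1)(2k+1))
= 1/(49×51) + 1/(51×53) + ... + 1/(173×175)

Partial fractions: 1/((2k-1)(2k+1)) = (1/2)[1/(2k-1) - 1/(2k+1)]
The series telescopes:
= (1/2)[1/49 - 1/175]
= 9/1225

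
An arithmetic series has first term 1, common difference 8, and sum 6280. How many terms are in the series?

Using S = n/2 × [2a + (n-1)d]
6280 = n/2 × [2(1) + (n-1)(8)]
6280 = n/2 × [2 + 8n - 8]
12560 = n × [-6 + 8n]
8n² + (-6)n - 12560 = 0
Discriminant: Δ = (-6)² - 4(8)(-12560) = 36 + 401920 = 401956
√Δ = 634
n = [-(-6) + √Δ] / (2·8) = (6 + 634) / 16 = 640 / 16 = 40
(The negative root is discarded since n must be a positive integer.)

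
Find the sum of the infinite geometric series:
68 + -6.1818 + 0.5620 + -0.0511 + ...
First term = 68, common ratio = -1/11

For |r| < 1, S = a / (1 - r)
S = 68 / (1 - (-1/11))
S = 68 / (12/11)
S = 187/3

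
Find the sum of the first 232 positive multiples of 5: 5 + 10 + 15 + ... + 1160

Factor out 5: = 5(1 + 2 + ... + 232) = 5 × n(n+1)/2
= 5 × 232×233/2
= 5 × 27028
= 135140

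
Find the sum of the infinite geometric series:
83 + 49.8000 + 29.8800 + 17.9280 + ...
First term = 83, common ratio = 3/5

For |r| < 1, S = a / (1 - r)
S = 83 / (1 - (3/5))
S = 83 / (2/5)
S = 415/2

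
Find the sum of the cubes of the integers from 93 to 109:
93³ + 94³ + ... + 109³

Use ∑_{k=1}^{n} k³ = [n(n+1)/2]², then subtract the first 92 terms.
∑_{k=1}^{109} k³ = [109×110/2]² = 5995² = 35940025
∑_{k=1}^{92} k³ = [92×93/2]² = 4278² = 18301284
∑_{k=93}^{109} k³ = 35940025 - 18301284 = 17638741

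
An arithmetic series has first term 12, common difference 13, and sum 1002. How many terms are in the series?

Using S = n/2 × [2a + (n-1)d]
1002 = n/2 × [2(12) + (n-1)(13)]
1002 = n/2 × [24 + 13n - 13]
2004 = n × [11 + 13n]
13n² + (11)n - 2004 = 0
Discriminant: Δ = (11)² - 4(13)(-2004) = 121 + 104208 = 104329
√Δ = 323
n = [-(11) + √Δ] / (2·13) = (-11 + 323) / 26 = 312 / 26 = 12
(The negative root is discarded since n must be a positive integer.)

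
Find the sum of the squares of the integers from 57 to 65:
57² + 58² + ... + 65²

Use ∑_{k=1}^{n} k² = n(n+1)(2n+1)/6, then subtract the first 56 terms.
∑_{k=1}^{65} k² = 65×66×131/6 = 93665
∑_{k=1}^{56} k² = 56×57×113/6 = 60116
∑_{k=57}^{65} k² = 93665 - 60116 = 33549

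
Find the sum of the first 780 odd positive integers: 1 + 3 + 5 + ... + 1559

Sum of first n odd numbers = n²
= 780²
= 608400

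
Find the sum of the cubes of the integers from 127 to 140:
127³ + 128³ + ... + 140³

Use ∑_{k=1}^{n} k³ = [n(n+1)/2]², then subtract the first 126 terms.
∑_{k=1}^{140} k³ = [140×141/2]² = 9870² = 97416900
∑_{k=1}^{126} k³ = [126×127/2]² = 8001² = 64016001
∑_{k=127}^{140} k³ = 97416900 - 64016001 = 33400899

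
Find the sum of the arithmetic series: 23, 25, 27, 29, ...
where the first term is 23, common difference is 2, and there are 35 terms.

Sₙ = n/2 × (first + last)
Last term = a + (n-1)d = 23 + (35-1)×2 = 91
S_35 = 35/2 × (23 + 91)
S_35 = 35/2 × 114 = 1995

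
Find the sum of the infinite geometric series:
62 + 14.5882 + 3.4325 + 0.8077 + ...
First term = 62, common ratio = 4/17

For |r| < 1, S = a / (1 - r)
S = 62 / (1 - (4/17))
S = 62 / (13/17)
S = 1054/13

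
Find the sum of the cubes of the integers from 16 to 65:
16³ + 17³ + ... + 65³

Use ∑_{k=1}^{n} k³ = [n(n+1)/2]², then subtract the first 15 terms.
∑_{k=1}^{65} k³ = [65×66/2]² = 2145² = 4601025
∑_{k=1}^{15} k³ = [15×16/2]² = 120² = 14400
∑_{k=16}^{65} k³ = 4601025 - 14400 = 4586625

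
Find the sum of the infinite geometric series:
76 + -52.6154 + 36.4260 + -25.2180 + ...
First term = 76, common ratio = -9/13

For |r| < 1, S = a / (1 - r)
S = 76 / (1 - (-9/13))
S = 76 / (22/13)
S = 494/11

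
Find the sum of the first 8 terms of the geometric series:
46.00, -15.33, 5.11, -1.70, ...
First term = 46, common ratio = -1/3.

Sₙ = a(1 - rⁿ) / (1 - r)
S_8 = 46(1 - (-1/3)^8) / (1 - (-1/3))
S_8 = 46(1 - (1/6561)) / (4/3)
S_8 = 75440/2187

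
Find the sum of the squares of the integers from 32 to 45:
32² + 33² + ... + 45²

Use ∑_{k=1}^{n} k² = n(n+1)(2n+1)/6, then subtract the first 31 terms.
∑_{k=1}^{45} k² = 45×46×91/6 = 31395
∑_{k=1}^{31} k² = 31×32×63/6 = 10416
∑_{k=32}^{45} k² = 31395 - 10416 = 20979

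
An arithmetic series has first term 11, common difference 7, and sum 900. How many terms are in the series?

Using S = n/2 × [2a + (n-1)d]
900 = n/2 × [2(11) + (n-1)(7)]
900 = n/2 × [22 + 7n - 7]
1800 = n × [15 + 7n]
7n² + (15)n - 1800 = 0
Discriminant: Δ = (15)² - 4(7)(-1800) = 225 + 50400 = 50625
√Δ = 225
n = [-(15) + √Δ] / (2·7) = (-15 + 225) / 14 = 210 / 14 = 15
(The negative root is discarded since n must be a positive integer.)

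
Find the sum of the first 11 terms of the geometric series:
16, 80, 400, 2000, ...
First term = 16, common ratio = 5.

Sₙ = a(1 - rⁿ) / (1 - r)
S_11 = 16(1 - 5^11) / (1 - 5)
S_11 = 16(1 - 48828125) / (-4)
S_11 = 195312496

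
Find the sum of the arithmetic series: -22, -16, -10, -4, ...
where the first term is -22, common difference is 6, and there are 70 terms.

Sₙ = n/2 × (first + last)
Last term = a + (n-1)d = -22 + (70-1)×6 = 392
S_70 = 70/2 × (-22 + 392)
S_70 = 70/2 × 370 = 12950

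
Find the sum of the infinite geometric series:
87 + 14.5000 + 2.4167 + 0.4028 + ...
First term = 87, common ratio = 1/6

For |r| < 1, S = a / (1 - r)
S = 87 / (1 - (1/6))
S = 87 / (5/6)
S = 522/5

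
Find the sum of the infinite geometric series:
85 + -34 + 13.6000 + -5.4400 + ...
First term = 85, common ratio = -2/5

For |r| < 1, S = a / (1 - r)
S = 85 / (1 - (-2/5))
S = 85 / (7/5)
S = 425/7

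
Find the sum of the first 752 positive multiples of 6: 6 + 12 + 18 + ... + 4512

Factor out 6: = 6(1 + 2 + ... + 752) = 6 × n(n+1)/2
= 6 × 752×753/2
= 6 × 283128
= 1698768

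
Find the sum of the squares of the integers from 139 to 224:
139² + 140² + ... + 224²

Use ∑_{k=1}^{n} k² = n(n+1)(2n+1)/6, then subtract the first 138 terms.
∑_{k=1}^{224} k² = 224×225×449/6 = 3771600
∑_{k=1}^{138} k² = 138×139×277/6 = 885569
∑_{k=139}^{224} k² = 3771600 - 885569 = 2886031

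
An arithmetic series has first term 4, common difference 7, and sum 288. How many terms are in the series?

Using S = n/2 × [2a + (n-1)d]
288 = n/2 × [2(4) + (n-1)(7)]
288 = n/2 × [8 + 7n - 7]
576 = n × [1 + 7n]
7n² + (1)n - 576 = 0
Discriminant: Δ = (1)² - 4(7)(-576) = 1 + 16128 = 16129
√Δ = 127
n = [-(1) + √Δ] / (2·7) = (-1 + 127) / 14 = 126 / 14 = 9
(The negative root is discarded since n must be a positive integer.)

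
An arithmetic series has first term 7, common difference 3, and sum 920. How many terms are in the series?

Using S = n/2 × [2a + (n-1)d]
920 = n/2 × [2(7) + (n-1)(3)]
920 = n/2 × [14 + 3n - 3]
1840 = n × [11 + 3n]
3n² + (11)n - 1840 = 0
Discriminant: Δ = (11)² - 4(3)(-1840) = 121 + 22080 = 22201
√Δ = 149
n = [-(11) + √Δ] / (2·3) = (-11 + 149) / 6 = 138 / 6 = 23
(The negative root is discarded since n must be a positive integer.)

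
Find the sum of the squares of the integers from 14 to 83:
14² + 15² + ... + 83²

Use ∑_{k=1}^{n} k² = n(n+1)(2n+1)/6, then subtract the first 13 terms.
∑_{k=1}^{83} k² = 83×84×167/6 = 194054
∑_{k=1}^{13} k² = 13×14×27/6 = 819
∑_{k=14}^{83} k² = 194054 - 819 = 193235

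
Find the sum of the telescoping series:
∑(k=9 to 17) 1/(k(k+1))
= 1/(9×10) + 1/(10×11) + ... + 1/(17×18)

Partial fractions: 1/(k(k+1)) = 1/k - 1/(k+1)
The series telescopes:
= (1/9 - 1/10) + (1/10 - 1/11) + ... + (1/17 - 1/18)
= 1/9 - 1/18
= 1/18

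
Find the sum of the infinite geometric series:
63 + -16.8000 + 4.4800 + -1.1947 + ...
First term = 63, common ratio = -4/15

For |r| < 1, S = a / (1 - r)
S = 63 / (1 - (-4/15))
S = 63 / (19/15)
S = 945/19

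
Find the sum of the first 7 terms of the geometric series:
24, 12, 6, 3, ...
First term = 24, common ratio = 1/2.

Sₙ = a(1 - rⁿ) / (1 - r)
S_7 = 24(1 - (1/2)^7) / (1 - (1/2))
S_7 = 24(1 - (1/128)) / (1/2)
S_7 = 381/8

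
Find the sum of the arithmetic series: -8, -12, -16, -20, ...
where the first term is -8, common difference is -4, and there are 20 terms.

Sₙ = n/2 × (first + last)
Last term = a + (n-1)d = -8 + (20-1)×(-4) = -84
S_20 = 20/2 × (-8 + (-84))
S_20 = 20/2 × (-92) = -920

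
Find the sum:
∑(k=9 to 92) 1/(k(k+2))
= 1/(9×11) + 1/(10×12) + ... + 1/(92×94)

Partial fractions: 1/(k(k+2)) = (1/2)[1/k - 1/(k+2)]
Telescoping leaves the first two and last two terms:
= (1/2)[1/9 + 1/10 - 1/93 - 1/94]
= 12439/131130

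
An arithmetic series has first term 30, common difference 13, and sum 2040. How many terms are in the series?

Using S = n/2 × [2a + (n-1)d]
2040 = n/2 × [2(30) + (n-1)(13)]
2040 = n/2 × [60 + 13n - 13]
4080 = n × [47 + 13n]
13n² + (47)n - 4080 = 0
Discriminant: Δ = (47)² - 4(13)(-4080) = 2209 + 212160 = 214369
√Δ = 463
n = [-(47) + √Δ] / (2·13) = (-47 + 463) / 26 = 416 / 26 = 16
(The negative root is discarded since n must be a positive integer.)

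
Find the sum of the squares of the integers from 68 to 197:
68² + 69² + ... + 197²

Use ∑_{k=1}^{n} k² = n(n+1)(2n+1)/6, then subtract the first 67 terms.
∑_{k=1}^{197} k² = 197×198×395/6 = 2567895
∑_{k=1}^{67} k² = 67×68×135/6 = 102510
∑_{k=68}^{197} k² = 2567895 - 102510 = 2465385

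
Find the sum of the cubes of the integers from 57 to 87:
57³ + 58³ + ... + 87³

Use ∑_{k=1}^{n} k³ = [n(n+1)/2]², then subtract the first 56 terms.
∑_{k=1}^{87} k³ = [87×88/2]² = 3828² = 14653584
∑_{k=1}^{56} k³ = [56×57/2]² = 1596² = 2547216
∑_{k=57}^{87} k³ = 14653584 - 2547216 = 12106368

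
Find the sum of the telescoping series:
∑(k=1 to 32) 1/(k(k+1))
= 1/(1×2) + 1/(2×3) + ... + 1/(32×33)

Partial fractions: 1/(k(k+1)) = 1/k - 1/(k+1)
The series telescopes:
= (1/1 - 1/2) + (1/2 - 1/3) + ... + (1/32 - 1/33)
= 1/1 - 1/33
= 32/33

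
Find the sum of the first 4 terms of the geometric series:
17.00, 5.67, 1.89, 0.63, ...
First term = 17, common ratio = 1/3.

Sₙ = a(1 - rⁿ) / (1 - r)
S_4 = 17(1 - (1/3)^4) / (1 - (1/3))
S_4 = 17(1 - (1/81)) / (2/3)
S_4 = 680/27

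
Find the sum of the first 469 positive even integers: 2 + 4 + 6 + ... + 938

Sum of first n even numbers = n(n+1)
= 469×470
= 220430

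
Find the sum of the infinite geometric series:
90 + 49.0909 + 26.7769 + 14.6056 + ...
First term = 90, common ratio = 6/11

For |r| < 1, S = a / (1 - r)
S = 90 / (1 - (6/11))
S = 90 / (5/11)
S = 198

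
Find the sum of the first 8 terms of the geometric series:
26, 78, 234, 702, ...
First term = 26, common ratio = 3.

Sₙ = a(1 - rⁿ) / (1 - r)
S_8 = 26(1 - 3^8) / (1 - 3)
S_8 = 26(1 - 6561) / (-2)
S_8 = 85280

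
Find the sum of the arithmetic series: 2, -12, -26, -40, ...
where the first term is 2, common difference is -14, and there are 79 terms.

Sₙ = n/2 × (first + last)
Last term = a + (n-1)d = 2 + (79-1)×(-14) = -1090
S_79 = 79/2 × (2 + (-1090))
S_79 = 79/2 × (-1088) = -42976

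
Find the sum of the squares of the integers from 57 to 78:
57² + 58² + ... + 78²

Use ∑_{k=1}^{n} k² = n(n+1)(2n+1)/6, then subtract the first 56 terms.
∑_{k=1}^{78} k² = 78×79×157/6 = 161239
∑_{k=1}^{56} k² = 56×57×113/6 = 60116
∑_{k=57}^{78} k² = 161239 - 60116 = 101123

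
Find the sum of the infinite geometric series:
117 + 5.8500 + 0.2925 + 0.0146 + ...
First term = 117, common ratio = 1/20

For |r| < 1, S = a / (1 - r)
S = 117 / (1 - (1/20))
S = 117 / (19/20)
S = 2340/19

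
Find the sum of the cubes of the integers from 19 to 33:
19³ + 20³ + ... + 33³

Use ∑_{k=1}^{n} k³ = [n(n+1)/2]², then subtract the first 18 terms.
∑_{k=1}^{33} k³ = [33×34/2]² = 561² = 314721
∑_{k=1}^{18} k³ = [18×19/2]² = 171² = 29241
∑_{k=19}^{33} k³ = 314721 - 29241 = 285480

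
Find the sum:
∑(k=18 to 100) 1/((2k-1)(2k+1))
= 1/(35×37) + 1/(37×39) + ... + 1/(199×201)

Partial fractions: 1/((2k-1)(2k+1)) = (1/2)[1/(2k-1) - 1/(2k+1)]
The series telescopes:
= (1/2)[1/35 - 1/201]
= 83/7035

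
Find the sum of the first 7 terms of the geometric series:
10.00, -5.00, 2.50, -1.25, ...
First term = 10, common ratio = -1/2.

Sₙ = a(1 - rⁿ) / (1 - r)
S_7 = 10(1 - (-1/2)^7) / (1 - (-1/2))
S_7 = 10(1 - (-1/128)) / (3/2)
S_7 = 215/32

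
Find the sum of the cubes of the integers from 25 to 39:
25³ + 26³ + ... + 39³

Use ∑_{k=1}^{n} k³ = [n(n+1)/2]², then subtract the first 24 terms.
∑_{k=1}^{39} k³ = [39×40/2]² = 780² = 608400
∑_{k=1}^{24} k³ = [24×25/2]² = 300² = 90000
∑_{k=25}^{39} k³ = 608400 - 90000 = 518400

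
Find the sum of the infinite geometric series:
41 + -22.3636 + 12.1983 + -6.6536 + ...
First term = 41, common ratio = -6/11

For |r| < 1, S = a / (1 - r)
S = 41 / (1 - (-6/11))
S = 41 / (17/11)
S = 451/17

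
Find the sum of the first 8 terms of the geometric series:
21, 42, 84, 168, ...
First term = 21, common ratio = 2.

Sₙ = a(1 - rⁿ) / (1 - r)
S_8 = 21(1 - 2^8) / (1 - 2)
S_8 = 21(1 - 256) / (-1)
S_8 = 5355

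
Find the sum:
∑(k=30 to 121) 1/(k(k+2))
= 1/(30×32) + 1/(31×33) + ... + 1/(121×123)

Partial fractions: 1/(k(k+2)) = (1/2)[1/k - 1/(k+2)]
Telescoping leaves the first two and last two terms:
= (1/2)[1/30 + 1/31 - 1/122 - 1/123]
= 57293/2325930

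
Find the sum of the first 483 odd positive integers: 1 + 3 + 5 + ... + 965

Sum of first n odd numbers = n²
= 483²
= 233289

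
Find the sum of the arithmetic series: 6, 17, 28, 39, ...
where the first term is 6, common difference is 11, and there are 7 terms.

Sₙ = n/2 × (first + last)
Last term = a + (n-1)d = 6 + (7-1)×11 = 72
S_7 = 7/2 × (6 + 72)
S_7 = 7/2 × 78 = 273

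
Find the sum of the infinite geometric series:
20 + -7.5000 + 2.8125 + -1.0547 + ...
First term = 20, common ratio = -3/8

For |r| < 1, S = a / (1 - r)
S = 20 / (1 - (-3/8))
S = 20 / (11/8)
S = 160/11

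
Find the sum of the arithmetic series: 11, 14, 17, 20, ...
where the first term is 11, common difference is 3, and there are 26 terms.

Sₙ = n/2 × (first + last)
Last term = a + (n-1)d = 11 + (26-1)×3 = 86
S_26 = 26/2 × (11 + 86)
S_26 = 26/2 × 97 = 1261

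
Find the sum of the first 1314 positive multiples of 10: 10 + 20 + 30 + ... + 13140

Factor out 10: = 10(1 + 2 + ... + 1314) = 10 × n(n+1)/2
= 10 × 1314×1315/2
= 10 × 863955
= 8639550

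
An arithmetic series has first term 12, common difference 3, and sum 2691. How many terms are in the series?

Using S = n/2 × [2a + (n-1)d]
2691 = n/2 × [2(12) + (n-1)(3)]
2691 = n/2 × [24 + 3n - 3]
5382 = n × [21 + 3n]
3n² + (21)n - 5382 = 0
Discriminant: Δ = (21)² - 4(3)(-5382) = 441 + 64584 = 65025
√Δ = 255
n = [-(21) + √Δ] / (2·3) = (-21 + 255) / 6 = 234 / 6 = 39
(The negative root is discarded since n must be a positive integer.)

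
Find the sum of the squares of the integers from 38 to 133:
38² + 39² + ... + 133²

Use ∑_{k=1}^{n} k² = n(n+1)(2n+1)/6, then subtract the first 37 terms.
∑_{k=1}^{133} k² = 133×134×267/6 = 793079
∑_{k=1}^{37} k² = 37×38×75/6 = 17575
∑_{k=38}^{133} k² = 793079 - 17575 = 775504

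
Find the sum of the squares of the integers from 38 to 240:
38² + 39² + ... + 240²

Use ∑_{k=1}^{n} k² = n(n+1)(2n+1)/6, then subtract the first 37 terms.
∑_{k=1}^{240} k² = 240×241×481/6 = 4636840
∑_{k=1}^{37} k² = 37×38×75/6 = 17575
∑_{k=38}^{240} k² = 4636840 - 17575 = 4619265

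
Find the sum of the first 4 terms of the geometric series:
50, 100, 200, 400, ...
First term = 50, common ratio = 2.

Sₙ = a(1 - rⁿ) / (1 - r)
S_4 = 50(1 - 2^4) / (1 - 2)
S_4 = 50(1 - 16) / (-1)
S_4 = 750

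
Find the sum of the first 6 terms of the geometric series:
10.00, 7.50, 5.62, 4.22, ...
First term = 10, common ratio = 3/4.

Sₙ = a(1 - rⁿ) / (1 - r)
S_6 = 10(1 - (3/4)^6) / (1 - (3/4))
S_6 = 10(1 - (729/4096)) / (1/4)
S_6 = 16835/512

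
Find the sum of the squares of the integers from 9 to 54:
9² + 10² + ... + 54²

Use ∑_{k=1}^{n} k² = n(n+1)(2n+1)/6, then subtract the first 8 terms.
∑_{k=1}^{54} k² = 54×55×109/6 = 53955
∑_{k=1}^{8} k² = 8×9×17/6 = 204
∑_{k=9}^{54} k² = 53955 - 204 = 53751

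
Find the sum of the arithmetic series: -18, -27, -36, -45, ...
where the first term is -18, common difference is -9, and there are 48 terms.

Sₙ = n/2 × (first + last)
Last term = a + (n-1)d = -18 + (48-1)×(-9) = -441
S_48 = 48/2 × (-18 + (-441))
S_48 = 48/2 × (-459) = -11016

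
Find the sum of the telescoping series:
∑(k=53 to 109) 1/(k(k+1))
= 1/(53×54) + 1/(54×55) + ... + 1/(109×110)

Partial fractions: 1/(k(k+1)) = 1/k - 1/(k+1)
The series telescopes:
= (1/53 - 1/54) + (1/54 - 1/55) + ... + (1/109 - 1/110)
= 1/53 - 1/110
= 57/5830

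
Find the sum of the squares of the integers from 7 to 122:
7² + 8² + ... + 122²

Use ∑_{k=1}^{n} k² = n(n+1)(2n+1)/6, then subtract the first 6 terms.
∑_{k=1}^{122} k² = 122×123×245/6 = 612745
∑_{k=1}^{6} k² = 6×7×13/6 = 91
∑_{k=7}^{122} k² = 612745 - 91 = 612654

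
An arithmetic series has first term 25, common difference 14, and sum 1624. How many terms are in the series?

Using S = n/2 × [2a + (n-1)d]
1624 = n/2 × [2(25) + (n-1)(14)]
1624 = n/2 × [50 + 14n - 14]
3248 = n × [36 + 14n]
14n² + (36)n - 3248 = 0
Discriminant: Δ = (36)² - 4(14)(-3248) = 1296 + 181888 = 183184
√Δ = 428
n = [-(36) + √Δ] / (2·14) = (-36 + 428) / 28 = 392 / 28 = 14
(The negative root is discarded since n must be a positive integer.)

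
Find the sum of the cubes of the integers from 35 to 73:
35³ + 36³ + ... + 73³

Use ∑_{k=1}^{n} k³ = [n(n+1)/2]², then subtract the first 34 terms.
∑_{k=1}^{73} k³ = [73×74/2]² = 2701² = 7295401
∑_{k=1}^{34} k³ = [34×35/2]² = 595² = 354025
∑_{k=35}^{73} k³ = 7295401 - 354025 = 6941376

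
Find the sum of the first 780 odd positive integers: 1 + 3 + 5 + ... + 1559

Sum of first n odd numbers = n²
= 780²
= 608400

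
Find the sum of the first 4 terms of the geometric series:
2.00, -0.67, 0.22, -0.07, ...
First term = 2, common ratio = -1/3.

Sₙ = a(1 - rⁿ) / (1 - r)
S_4 = 2(1 - (-1/3)^4) / (1 - (-1/3))
S_4 = 2(1 - (1/81)) / (4/3)
S_4 = 40/27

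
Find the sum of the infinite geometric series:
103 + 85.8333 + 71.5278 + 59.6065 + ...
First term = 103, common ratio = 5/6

For |r| < 1, S = a / (1 - r)
S = 103 / (1 - (5/6))
S = 103 / (1/6)
S = 618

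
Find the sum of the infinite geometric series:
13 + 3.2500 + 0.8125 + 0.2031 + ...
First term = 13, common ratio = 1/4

For |r| < 1, S = a / (1 - r)
S = 13 / (1 - (1/4))
S = 13 / (3/4)
S = 52/3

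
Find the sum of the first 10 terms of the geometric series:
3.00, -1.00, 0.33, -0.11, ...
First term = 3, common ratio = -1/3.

Sₙ = a(1 - rⁿ) / (1 - r)
S_10 = 3(1 - (-1/3)^10) / (1 - (-1/3))
S_10 = 3(1 - (1/59049)) / (4/3)
S_10 = 14762/6561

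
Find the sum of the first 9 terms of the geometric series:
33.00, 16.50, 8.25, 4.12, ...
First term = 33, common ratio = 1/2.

Sₙ = a(1 - rⁿ) / (1 - r)
S_9 = 33(1 - (1/2)^9) / (1 - (1/2))
S_9 = 33(1 - (1/512)) / (1/2)
S_9 = 16863/256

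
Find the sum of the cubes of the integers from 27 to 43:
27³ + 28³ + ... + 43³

Use ∑_{k=1}^{n} k³ = [n(n+1)/2]², then subtract the first 26 terms.
∑_{k=1}^{43} k³ = [43×44/2]² = 946² = 894916
∑_{k=1}^{26} k³ = [26×27/2]² = 351² = 123201
∑_{k=27}^{43} k³ = 894916 - 123201 = 771715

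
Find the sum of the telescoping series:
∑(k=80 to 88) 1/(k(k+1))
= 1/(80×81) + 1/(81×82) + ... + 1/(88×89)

Partial fractions: 1/(k(k+1)) = 1/k - 1/(k+1)
The series telescopes:
= (1/80 - 1/81) + (1/81 - 1/82) + ... + (1/88 - 1/89)
= 1/80 - 1/89
= 9/7120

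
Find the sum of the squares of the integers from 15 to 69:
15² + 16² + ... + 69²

Use ∑_{k=1}^{n} k² = n(n+1)(2n+1)/6, then subtract the first 14 terms.
∑_{k=1}^{69} k² = 69×70×139/6 = 111895
∑_{k=1}^{14} k² = 14×15×29/6 = 1015
∑_{k=15}^{69} k² = 111895 - 1015 = 110880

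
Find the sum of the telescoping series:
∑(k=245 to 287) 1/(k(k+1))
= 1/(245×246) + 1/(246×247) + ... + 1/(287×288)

Partial fractions: 1/(k(k+1)) = 1/k - 1/(k+1)
The series telescopes:
= (1/245 - 1/246) + (1/246 - 1/247) + ... + (1/287 - 1/288)
= 1/245 - 1/288
= 43/70560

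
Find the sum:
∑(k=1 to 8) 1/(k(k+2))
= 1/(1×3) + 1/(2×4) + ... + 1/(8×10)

Partial fractions: 1/(k(k+2)) = (1/2)[1/k - 1/(k+2)]
Telescoping leaves the first two and last two terms:
= (1/2)[1/1 + 1/2 - 1/9 - 1/10]
= 29/45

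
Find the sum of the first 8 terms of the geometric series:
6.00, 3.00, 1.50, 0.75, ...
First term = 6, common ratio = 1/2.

Sₙ = a(1 - rⁿ) / (1 - r)
S_8 = 6(1 - (1/2)^8) / (1 - (1/2))
S_8 = 6(1 - (1/256)) / (1/2)
S_8 = 765/64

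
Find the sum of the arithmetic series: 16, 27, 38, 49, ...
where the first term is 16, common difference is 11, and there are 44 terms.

Sₙ = n/2 × (first + last)
Last term = a + (n-1)d = 16 + (44-1)×11 = 489
S_44 = 44/2 × (16 + 489)
S_44 = 44/2 × 505 = 11110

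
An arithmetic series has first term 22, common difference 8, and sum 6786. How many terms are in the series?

Using S = n/2 × [2a + (n-1)d]
6786 = n/2 × [2(22) + (n-1)(8)]
6786 = n/2 × [44 + 8n - 8]
13572 = n × [36 + 8n]
8n² + (36)n - 13572 = 0
Discriminant: Δ = (36)² - 4(8)(-13572) = 1296 + 434304 = 435600
√Δ = 660
n = [-(36) + √Δ] / (2·8) = (-36 + 660) / 16 = 624 / 16 = 39
(The negative root is discarded since n must be a positive integer.)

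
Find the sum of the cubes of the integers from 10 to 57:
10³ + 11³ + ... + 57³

Use ∑_{k=1}^{n} k³ = [n(n+1)/2]², then subtract the first 9 terms.
∑_{k=1}^{57} k³ = [57×58/2]² = 1653² = 2732409
∑_{k=1}^{9} k³ = [9×10/2]² = 45² = 2025
∑_{k=10}^{57} k³ = 2732409 - 2025 = 2730384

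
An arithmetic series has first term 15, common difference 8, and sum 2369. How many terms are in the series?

Using S = n/2 × [2a + (n-1)d]
2369 = n/2 × [2(15) + (n-1)(8)]
2369 = n/2 × [30 + 8n - 8]
4738 = n × [22 + 8n]
8n² + (22)n - 4738 = 0
Discriminant: Δ = (22)² - 4(8)(-4738) = 484 + 151616 = 152100
√Δ = 390
n = [-(22) + √Δ] / (2·8) = (-22 + 390) / 16 = 368 / 16 = 23
(The negative root is discarded since n must be a positive integer.)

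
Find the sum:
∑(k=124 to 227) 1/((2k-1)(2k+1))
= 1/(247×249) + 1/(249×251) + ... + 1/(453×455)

Partial fractions: 1/((2k-1)(2k+1)) = (1/2)[1/(2k-1) - 1/(2k+1)]
The series telescopes:
= (1/2)[1/247 - 1/455]
= 8/8645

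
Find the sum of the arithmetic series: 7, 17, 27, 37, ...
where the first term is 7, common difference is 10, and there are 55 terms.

Sₙ = n/2 × (first + last)
Last term = a + (n-1)d = 7 + (55-1)×10 = 547
S_55 = 55/2 × (7 + 547)
S_55 = 55/2 × 554 = 15235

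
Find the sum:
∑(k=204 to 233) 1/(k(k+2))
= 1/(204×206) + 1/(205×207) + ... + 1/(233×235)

Partial fractions: 1/(k(k+2)) = (1/2)[1/k - 1/(k+2)]
Telescoping leaves the first two and last two terms:
= (1/2)[1/204 + 1/205 - 1/234 - 1/235]
= 95911/153312120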